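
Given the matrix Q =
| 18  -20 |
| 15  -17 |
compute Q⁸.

[[25476, -25220], [18915, -18659]]

tr Q = 1 and det Q = -6, so the characteristic polynomial is λ² − (1)λ + (-6) with roots -2 and 3.
Eigenvectors give P = [[1, 4], [1, 3]] with P⁻¹ = [[-3, 4], [1, -1]], and Q = P·diag(-2, 3)·P⁻¹.
Then Q⁸ = P·diag(256, 6561)·P⁻¹ = [[256, 26244], [256, 19683]] · [[-3, 4], [1, -1]] = [[25476, -25220], [18915, -18659]].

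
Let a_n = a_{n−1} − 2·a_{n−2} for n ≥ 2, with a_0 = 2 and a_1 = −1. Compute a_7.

With companion matrix Q = [[1, −2], [1, 0]], [a_n, a_{n−1}]ᵀ = Q·[a_{n−1}, a_{n−2}]ᵀ, so [a_7, a_6]ᵀ = Q⁶·[a_1, a_0]ᵀ.
Q⁶ = [[7, −10], [5, 2]], giving [a_7, a_6]ᵀ = [[−27], [−1]].

−27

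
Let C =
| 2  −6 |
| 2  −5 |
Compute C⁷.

tr C = −3 and det C = 2, so the characteristic polynomial is λ² − (−3)λ + (2) with roots −1 and −2.
Eigenvectors give P = [[2, −3], [1, −2]] with P⁻¹ = [[2, −3], [1, −2]], and C = P·diag(−1, −2)·P⁻¹.
Then C⁷ = P·diag(−1, −128)·P⁻¹ = [[−2, 384], [−1, 256]] · [[2, −3], [1, −2]] = [[380, −762], [254, −509]].

[[380, −762], [254, −509]]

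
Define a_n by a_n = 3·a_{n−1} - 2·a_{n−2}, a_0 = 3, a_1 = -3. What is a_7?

-759

With companion matrix Q = [[3, -2], [1, 0]], [a_n, a_{n−1}]ᵀ = Q·[a_{n−1}, a_{n−2}]ᵀ, so [a_7, a_6]ᵀ = Q⁶·[a_1, a_0]ᵀ.
Q⁶ = [[127, -126], [63, -62]], giving [a_7, a_6]ᵀ = [[-759], [-375]].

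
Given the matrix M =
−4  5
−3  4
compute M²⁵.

[[−4, 5], [−3, 4]]

M² = I (check: tr M = 0 and det M = −1), so M²⁵ = M since 25 is odd.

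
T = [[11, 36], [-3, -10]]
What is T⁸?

[[1021, 3060], [-255, -764]]

tr T = 1 and det T = -2, so the characteristic polynomial is λ² − (1)λ + (-2) with roots -1 and 2.
Eigenvectors give P = [[-3, 4], [1, -1]] with P⁻¹ = [[1, 4], [1, 3]], and T = P·diag(-1, 2)·P⁻¹.
Then T⁸ = P·diag(1, 256)·P⁻¹ = [[-3, 1024], [1, -256]] · [[1, 4], [1, 3]] = [[1021, 3060], [-255, -764]].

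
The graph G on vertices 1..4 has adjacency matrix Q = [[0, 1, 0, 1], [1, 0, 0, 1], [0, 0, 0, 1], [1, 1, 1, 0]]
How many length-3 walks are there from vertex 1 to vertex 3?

The number of length-3 walks from vertex 1 to vertex 3 is entry (1,3) of Q³, where Q is the adjacency matrix.
Q² = [[2, 1, 1, 1], [1, 2, 1, 1], [1, 1, 1, 0], [1, 1, 0, 3]]
Q³ = [[2, 3, 1, 4], [3, 2, 1, 4], [1, 1, 0, 3], [4, 4, 3, 2]]

1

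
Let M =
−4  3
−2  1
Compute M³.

[[−22, 21], [−14, 13]]

tr M = −3 and det M = 2, so the characteristic polynomial is λ² − (−3)λ + (2) with roots −2 and −1.
Eigenvectors give P = [[−3, 1], [−2, 1]] with P⁻¹ = [[−1, 1], [−2, 3]], and M = P·diag(−2, −1)·P⁻¹.
Then M³ = P·diag(−8, −1)·P⁻¹ = [[24, −1], [16, −1]] · [[−1, 1], [−2, 3]] = [[−22, 21], [−14, 13]].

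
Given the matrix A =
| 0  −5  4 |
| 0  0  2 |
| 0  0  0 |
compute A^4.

[[0, 0, 0], [0, 0, 0], [0, 0, 0]]

A is strictly triangular, hence nilpotent: A^3 = 0, so A^4 = 0.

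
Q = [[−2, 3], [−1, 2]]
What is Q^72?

Q² = I (check: tr Q = 0 and det Q = −1), so Q^72 = I since 72 is even.

[[1, 0], [0, 1]]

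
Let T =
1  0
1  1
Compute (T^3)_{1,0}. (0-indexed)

3

T = I + N where N = [[0, 0], [1, 0]] is strictly lower-triangular, so N^2 = 0.
(I + N)^3 = I + 3·N = [[1, 0], [3, 1]].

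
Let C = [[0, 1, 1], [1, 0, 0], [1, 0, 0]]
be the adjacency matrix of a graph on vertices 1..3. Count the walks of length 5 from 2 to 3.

0

The number of length-5 walks from vertex 2 to vertex 3 is entry (2,3) of C^5, where C is the adjacency matrix.
C^2 = [[2, 0, 0], [0, 1, 1], [0, 1, 1]]
C^3 = [[0, 2, 2], [2, 0, 0], [2, 0, 0]]
C^4 = [[4, 0, 0], [0, 2, 2], [0, 2, 2]]
C^5 = [[0, 4, 4], [4, 0, 0], [4, 0, 0]]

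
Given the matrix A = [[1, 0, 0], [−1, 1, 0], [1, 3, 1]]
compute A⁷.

A = I + N where N = [[0, 0, 0], [−1, 0, 0], [1, 3, 0]] is strictly lower-triangular, so N³ = 0.
(I + N)⁷ = I + 7·N + 21·N² = [[1, 0, 0], [−7, 1, 0], [−56, 21, 1]].

[[1, 0, 0], [−7, 1, 0], [−56, 21, 1]]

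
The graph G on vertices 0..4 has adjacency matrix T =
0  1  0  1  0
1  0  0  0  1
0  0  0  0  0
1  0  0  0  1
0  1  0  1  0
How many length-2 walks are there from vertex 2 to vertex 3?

The number of length-2 walks from vertex 2 to vertex 3 is entry (2,3) of T², where T is the adjacency matrix.
T² = [[2, 0, 0, 0, 2], [0, 2, 0, 2, 0], [0, 0, 0, 0, 0], [0, 2, 0, 2, 0], [2, 0, 0, 0, 2]]

0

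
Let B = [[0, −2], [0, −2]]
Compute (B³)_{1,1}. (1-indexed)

B² = [[0, 4], [0, 4]]
B³ = [[0, −8], [0, −8]]

0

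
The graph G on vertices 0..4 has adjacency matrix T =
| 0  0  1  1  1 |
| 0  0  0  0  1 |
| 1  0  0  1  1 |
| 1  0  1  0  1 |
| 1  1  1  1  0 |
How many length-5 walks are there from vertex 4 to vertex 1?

The number of length-5 walks from vertex 4 to vertex 1 is entry (4,1) of T⁵, where T is the adjacency matrix.
T² = [[3, 1, 2, 2, 2], [1, 1, 1, 1, 0], [2, 1, 3, 2, 2], [2, 1, 2, 3, 2], [2, 0, 2, 2, 4]]
T³ = [[6, 2, 7, 7, 8], [2, 0, 2, 2, 4], [7, 2, 6, 7, 8], [7, 2, 7, 6, 8], [8, 4, 8, 8, 6]]
T⁴ = [[22, 8, 21, 21, 22], [8, 4, 8, 8, 6], [21, 8, 22, 21, 22], [21, 8, 21, 22, 22], [22, 6, 22, 22, 28]]
T⁵ = [[64, 22, 65, 65, 72], [22, 6, 22, 22, 28], [65, 22, 64, 65, 72], [65, 22, 65, 64, 72], [72, 28, 72, 72, 72]]

28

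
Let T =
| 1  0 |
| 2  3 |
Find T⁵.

[[1, 0], [242, 243]]

tr T = 4 and det T = 3, so the characteristic polynomial is λ² − (4)λ + (3) with roots 3 and 1.
Eigenvectors give P = [[0, -1], [1, 1]] with P⁻¹ = [[1, 1], [-1, 0]], and T = P·diag(3, 1)·P⁻¹.
Then T⁵ = P·diag(243, 1)·P⁻¹ = [[0, -1], [243, 1]] · [[1, 1], [-1, 0]] = [[1, 0], [242, 243]].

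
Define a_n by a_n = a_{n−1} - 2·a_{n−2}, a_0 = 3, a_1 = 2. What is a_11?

With companion matrix M = [[1, -2], [1, 0]], [a_n, a_{n−1}]ᵀ = M·[a_{n−1}, a_{n−2}]ᵀ, so [a_11, a_10]ᵀ = M^10·[a_1, a_0]ᵀ.
M^10 = [[23, 22], [-11, 34]], giving [a_11, a_10]ᵀ = [[112], [80]].

112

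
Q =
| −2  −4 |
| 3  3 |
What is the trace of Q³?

−17

Q² = [[−8, −4], [3, −3]]
Q³ = [[4, 20], [−15, −21]]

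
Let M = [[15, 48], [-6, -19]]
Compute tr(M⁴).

tr M = -4 and det M = 3, so the characteristic polynomial is λ² − (-4)λ + (3) with roots -3 and -1.
Eigenvectors give P = [[-8, -3], [3, 1]] with P⁻¹ = [[1, 3], [-3, -8]], and M = P·diag(-3, -1)·P⁻¹.
Then M⁴ = P·diag(81, 1)·P⁻¹ = [[-648, -3], [243, 1]] · [[1, 3], [-3, -8]] = [[-639, -1920], [240, 721]].

82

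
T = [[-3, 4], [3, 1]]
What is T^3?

[[-87, 76], [57, -11]]

T^2 = [[21, -8], [-6, 13]]
T^3 = [[-87, 76], [57, -11]]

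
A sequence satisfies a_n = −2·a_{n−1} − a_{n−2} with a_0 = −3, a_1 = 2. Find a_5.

With companion matrix T = [[−2, −1], [1, 0]], [a_n, a_{n−1}]ᵀ = T·[a_{n−1}, a_{n−2}]ᵀ, so [a_5, a_4]ᵀ = T⁴·[a_1, a_0]ᵀ.
T⁴ = [[5, 4], [−4, −3]], giving [a_5, a_4]ᵀ = [[−2], [1]].

−2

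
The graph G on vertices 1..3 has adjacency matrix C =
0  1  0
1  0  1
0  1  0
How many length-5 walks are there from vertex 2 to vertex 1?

The number of length-5 walks from vertex 2 to vertex 1 is entry (2,1) of C⁵, where C is the adjacency matrix.
C² = [[1, 0, 1], [0, 2, 0], [1, 0, 1]]
C³ = [[0, 2, 0], [2, 0, 2], [0, 2, 0]]
C⁴ = [[2, 0, 2], [0, 4, 0], [2, 0, 2]]
C⁵ = [[0, 4, 0], [4, 0, 4], [0, 4, 0]]

4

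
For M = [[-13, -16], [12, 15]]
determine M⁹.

[[-59053, -78736], [59052, 78735]]

tr M = 2 and det M = -3, so the characteristic polynomial is λ² − (2)λ + (-3) with roots -1 and 3.
Eigenvectors give P = [[4, -1], [-3, 1]] with P⁻¹ = [[1, 1], [3, 4]], and M = P·diag(-1, 3)·P⁻¹.
Then M⁹ = P·diag(-1, 19683)·P⁻¹ = [[-4, -19683], [3, 19683]] · [[1, 1], [3, 4]] = [[-59053, -78736], [59052, 78735]].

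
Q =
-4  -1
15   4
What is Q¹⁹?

[[-4, -1], [15, 4]]

Q² = I (check: tr Q = 0 and det Q = -1), so Q¹⁹ = Q since 19 is odd.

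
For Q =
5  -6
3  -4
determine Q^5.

[[65, -66], [33, -34]]

tr Q = 1 and det Q = -2, so the characteristic polynomial is λ² − (1)λ + (-2) with roots -1 and 2.
Eigenvectors give P = [[-1, 2], [-1, 1]] with P⁻¹ = [[1, -2], [1, -1]], and Q = P·diag(-1, 2)·P⁻¹.
Then Q^5 = P·diag(-1, 32)·P⁻¹ = [[1, 64], [1, 32]] · [[1, -2], [1, -1]] = [[65, -66], [33, -34]].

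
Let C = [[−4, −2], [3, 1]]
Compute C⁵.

tr C = −3 and det C = 2, so the characteristic polynomial is λ² − (−3)λ + (2) with roots −1 and −2.
Eigenvectors give P = [[−2, −1], [3, 1]] with P⁻¹ = [[1, 1], [−3, −2]], and C = P·diag(−1, −2)·P⁻¹.
Then C⁵ = P·diag(−1, −32)·P⁻¹ = [[2, 32], [−3, −32]] · [[1, 1], [−3, −2]] = [[−94, −62], [93, 61]].

[[−94, −62], [93, 61]]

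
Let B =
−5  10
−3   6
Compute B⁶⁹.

B² = B (a projection; rank 1, trace 1), so B⁶⁹ = B.

[[−5, 10], [−3, 6]]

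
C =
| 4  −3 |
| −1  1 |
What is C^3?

C^2 = [[19, −15], [−5, 4]]
C^3 = [[91, −72], [−24, 19]]

[[91, −72], [−24, 19]]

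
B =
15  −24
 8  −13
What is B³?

[[111, −168], [56, −85]]

tr B = 2 and det B = −3, so the characteristic polynomial is λ² − (2)λ + (−3) with roots −1 and 3.
Eigenvectors give P = [[−3, 2], [−2, 1]] with P⁻¹ = [[1, −2], [2, −3]], and B = P·diag(−1, 3)·P⁻¹.
Then B³ = P·diag(−1, 27)·P⁻¹ = [[3, 54], [2, 27]] · [[1, −2], [2, −3]] = [[111, −168], [56, −85]].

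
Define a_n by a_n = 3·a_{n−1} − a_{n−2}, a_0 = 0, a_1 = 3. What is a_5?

165

With companion matrix B = [[3, −1], [1, 0]], [a_n, a_{n−1}]ᵀ = B·[a_{n−1}, a_{n−2}]ᵀ, so [a_5, a_4]ᵀ = B⁴·[a_1, a_0]ᵀ.
B⁴ = [[55, −21], [21, −8]], giving [a_5, a_4]ᵀ = [[165], [63]].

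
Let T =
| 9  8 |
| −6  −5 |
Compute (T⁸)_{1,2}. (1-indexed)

tr T = 4 and det T = 3, so the characteristic polynomial is λ² − (4)λ + (3) with roots 3 and 1.
Eigenvectors give P = [[−4, −1], [3, 1]] with P⁻¹ = [[−1, −1], [3, 4]], and T = P·diag(3, 1)·P⁻¹.
Then T⁸ = P·diag(6561, 1)·P⁻¹ = [[−26244, −1], [19683, 1]] · [[−1, −1], [3, 4]] = [[26241, 26240], [−19680, −19679]].

26240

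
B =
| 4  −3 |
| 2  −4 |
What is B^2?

[[10, 0], [0, 10]]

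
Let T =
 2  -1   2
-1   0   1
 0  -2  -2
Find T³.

[[16, -3, 6], [-3, 10, 3], [0, -6, 4]]

T² = [[5, -6, -1], [-2, -1, -4], [2, 4, 2]]
T³ = [[16, -3, 6], [-3, 10, 3], [0, -6, 4]]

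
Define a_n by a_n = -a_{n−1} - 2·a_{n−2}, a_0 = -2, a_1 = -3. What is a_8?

19

With companion matrix Q = [[-1, -2], [1, 0]], [a_n, a_{n−1}]ᵀ = Q·[a_{n−1}, a_{n−2}]ᵀ, so [a_8, a_7]ᵀ = Q⁷·[a_1, a_0]ᵀ.
Q⁷ = [[3, -14], [7, 10]], giving [a_8, a_7]ᵀ = [[19], [-41]].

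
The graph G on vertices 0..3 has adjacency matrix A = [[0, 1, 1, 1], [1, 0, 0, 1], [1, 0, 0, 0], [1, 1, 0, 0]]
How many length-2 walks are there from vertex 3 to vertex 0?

The number of length-2 walks from vertex 3 to vertex 0 is entry (3,0) of A^2, where A is the adjacency matrix.
A^2 = [[3, 1, 0, 1], [1, 2, 1, 1], [0, 1, 1, 1], [1, 1, 1, 2]]

1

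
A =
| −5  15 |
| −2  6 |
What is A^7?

A² = A (a projection; rank 1, trace 1), so A^7 = A.

[[−5, 15], [−2, 6]]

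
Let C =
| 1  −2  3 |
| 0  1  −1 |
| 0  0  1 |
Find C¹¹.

[[1, −22, 143], [0, 1, −11], [0, 0, 1]]

C = I + N where N = [[0, −2, 3], [0, 0, −1], [0, 0, 0]] is strictly upper-triangular, so N³ = 0.
(I + N)¹¹ = I + 11·N + 55·N² = [[1, −22, 143], [0, 1, −11], [0, 0, 1]].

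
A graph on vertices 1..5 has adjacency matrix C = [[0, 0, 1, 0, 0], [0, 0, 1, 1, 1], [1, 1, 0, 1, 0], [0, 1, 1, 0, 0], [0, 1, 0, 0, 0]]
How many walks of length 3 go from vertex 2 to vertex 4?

The number of length-3 walks from vertex 2 to vertex 4 is entry (2,4) of C³, where C is the adjacency matrix.
C² = [[1, 1, 0, 1, 0], [1, 3, 1, 1, 0], [0, 1, 3, 1, 1], [1, 1, 1, 2, 1], [0, 0, 1, 1, 1]]
C³ = [[0, 1, 3, 1, 1], [1, 2, 5, 4, 3], [3, 5, 2, 4, 1], [1, 4, 4, 2, 1], [1, 3, 1, 1, 0]]

4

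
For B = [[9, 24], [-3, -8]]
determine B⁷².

[[9, 24], [-3, -8]]

B² = B (a projection; rank 1, trace 1), so B⁷² = B.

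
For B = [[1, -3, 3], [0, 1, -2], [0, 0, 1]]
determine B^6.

[[1, -18, 108], [0, 1, -12], [0, 0, 1]]

B = I + N where N = [[0, -3, 3], [0, 0, -2], [0, 0, 0]] is strictly upper-triangular, so N^3 = 0.
(I + N)^6 = I + 6·N + 15·N^2 = [[1, -18, 108], [0, 1, -12], [0, 0, 1]].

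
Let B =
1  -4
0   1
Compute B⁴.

[[1, -16], [0, 1]]

B = I + N where N = [[0, -4], [0, 0]] is strictly upper-triangular, so N² = 0.
(I + N)⁴ = I + 4·N = [[1, -16], [0, 1]].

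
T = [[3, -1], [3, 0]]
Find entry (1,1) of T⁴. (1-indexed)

T² = [[6, -3], [9, -3]]
T³ = [[9, -6], [18, -9]]
T⁴ = [[9, -9], [27, -18]]

9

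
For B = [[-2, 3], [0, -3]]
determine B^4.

[[16, -195], [0, 81]]

B^2 = [[4, -15], [0, 9]]
B^3 = [[-8, 57], [0, -27]]
B^4 = [[16, -195], [0, 81]]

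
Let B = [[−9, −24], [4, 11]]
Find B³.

[[−57, −168], [28, 83]]

tr B = 2 and det B = −3, so the characteristic polynomial is λ² − (2)λ + (−3) with roots 3 and −1.
Eigenvectors give P = [[2, −3], [−1, 1]] with P⁻¹ = [[−1, −3], [−1, −2]], and B = P·diag(3, −1)·P⁻¹.
Then B³ = P·diag(27, −1)·P⁻¹ = [[54, 3], [−27, −1]] · [[−1, −3], [−1, −2]] = [[−57, −168], [28, 83]].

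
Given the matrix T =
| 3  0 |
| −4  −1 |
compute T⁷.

tr T = 2 and det T = −3, so the characteristic polynomial is λ² − (2)λ + (−3) with roots 3 and −1.
Eigenvectors give P = [[−1, 0], [1, 1]] with P⁻¹ = [[−1, 0], [1, 1]], and T = P·diag(3, −1)·P⁻¹.
Then T⁷ = P·diag(2187, −1)·P⁻¹ = [[−2187, 0], [2187, −1]] · [[−1, 0], [1, 1]] = [[2187, 0], [−2188, −1]].

[[2187, 0], [−2188, −1]]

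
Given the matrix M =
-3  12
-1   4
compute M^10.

M² = M (a projection; rank 1, trace 1), so M^10 = M.

[[-3, 12], [-1, 4]]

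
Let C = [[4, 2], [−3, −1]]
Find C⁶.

[[190, 126], [−189, −125]]

tr C = 3 and det C = 2, so the characteristic polynomial is λ² − (3)λ + (2) with roots 2 and 1.
Eigenvectors give P = [[−1, −2], [1, 3]] with P⁻¹ = [[−3, −2], [1, 1]], and C = P·diag(2, 1)·P⁻¹.
Then C⁶ = P·diag(64, 1)·P⁻¹ = [[−64, −2], [64, 3]] · [[−3, −2], [1, 1]] = [[190, 126], [−189, −125]].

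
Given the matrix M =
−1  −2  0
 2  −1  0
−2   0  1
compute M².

[[−3, 4, 0], [−4, −3, 0], [0, 4, 1]]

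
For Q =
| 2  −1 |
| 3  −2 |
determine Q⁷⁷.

[[2, −1], [3, −2]]

Q² = I (check: tr Q = 0 and det Q = −1), so Q⁷⁷ = Q since 77 is odd.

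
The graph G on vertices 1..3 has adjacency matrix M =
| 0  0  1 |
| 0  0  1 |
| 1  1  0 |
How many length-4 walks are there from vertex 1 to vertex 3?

0

The number of length-4 walks from vertex 1 to vertex 3 is entry (1,3) of M⁴, where M is the adjacency matrix.
M² = [[1, 1, 0], [1, 1, 0], [0, 0, 2]]
M³ = [[0, 0, 2], [0, 0, 2], [2, 2, 0]]
M⁴ = [[2, 2, 0], [2, 2, 0], [0, 0, 4]]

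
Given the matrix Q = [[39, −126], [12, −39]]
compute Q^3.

[[351, −1134], [108, −351]]

tr Q = 0 and det Q = −9, so the characteristic polynomial is λ² − (0)λ + (−9) with roots −3 and 3.
Eigenvectors give P = [[−3, 7], [−1, 2]] with P⁻¹ = [[2, −7], [1, −3]], and Q = P·diag(−3, 3)·P⁻¹.
Then Q^3 = P·diag(−27, 27)·P⁻¹ = [[81, 189], [27, 54]] · [[2, −7], [1, −3]] = [[351, −1134], [108, −351]].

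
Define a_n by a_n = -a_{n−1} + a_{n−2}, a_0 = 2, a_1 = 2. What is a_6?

-6

With companion matrix C = [[-1, 1], [1, 0]], [a_n, a_{n−1}]ᵀ = C·[a_{n−1}, a_{n−2}]ᵀ, so [a_6, a_5]ᵀ = C⁵·[a_1, a_0]ᵀ.
C⁵ = [[-8, 5], [5, -3]], giving [a_6, a_5]ᵀ = [[-6], [4]].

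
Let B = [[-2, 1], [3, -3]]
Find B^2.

[[7, -5], [-15, 12]]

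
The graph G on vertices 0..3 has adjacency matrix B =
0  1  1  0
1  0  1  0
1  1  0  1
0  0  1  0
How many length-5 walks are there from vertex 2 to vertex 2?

The number of length-5 walks from vertex 2 to vertex 2 is entry (2,2) of B⁵, where B is the adjacency matrix.
B² = [[2, 1, 1, 1], [1, 2, 1, 1], [1, 1, 3, 0], [1, 1, 0, 1]]
B³ = [[2, 3, 4, 1], [3, 2, 4, 1], [4, 4, 2, 3], [1, 1, 3, 0]]
B⁴ = [[7, 6, 6, 4], [6, 7, 6, 4], [6, 6, 11, 2], [4, 4, 2, 3]]
B⁵ = [[12, 13, 17, 6], [13, 12, 17, 6], [17, 17, 14, 11], [6, 6, 11, 2]]

14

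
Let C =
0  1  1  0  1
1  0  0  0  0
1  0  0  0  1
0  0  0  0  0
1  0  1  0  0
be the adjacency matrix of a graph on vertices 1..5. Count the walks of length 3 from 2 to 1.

3

The number of length-3 walks from vertex 2 to vertex 1 is entry (2,1) of C³, where C is the adjacency matrix.
C² = [[3, 0, 1, 0, 1], [0, 1, 1, 0, 1], [1, 1, 2, 0, 1], [0, 0, 0, 0, 0], [1, 1, 1, 0, 2]]
C³ = [[2, 3, 4, 0, 4], [3, 0, 1, 0, 1], [4, 1, 2, 0, 3], [0, 0, 0, 0, 0], [4, 1, 3, 0, 2]]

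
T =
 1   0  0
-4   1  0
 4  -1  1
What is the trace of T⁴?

T = I + N where N = [[0, 0, 0], [-4, 0, 0], [4, -1, 0]] is strictly lower-triangular, so N³ = 0.
(I + N)⁴ = I + 4·N + 6·N² = [[1, 0, 0], [-16, 1, 0], [40, -4, 1]].

3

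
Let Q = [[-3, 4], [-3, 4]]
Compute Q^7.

Q² = Q (a projection; rank 1, trace 1), so Q^7 = Q.

[[-3, 4], [-3, 4]]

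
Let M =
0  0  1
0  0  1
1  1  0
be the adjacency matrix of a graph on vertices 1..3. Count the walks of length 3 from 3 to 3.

The number of length-3 walks from vertex 3 to vertex 3 is entry (3,3) of M³, where M is the adjacency matrix.
M² = [[1, 1, 0], [1, 1, 0], [0, 0, 2]]
M³ = [[0, 0, 2], [0, 0, 2], [2, 2, 0]]

0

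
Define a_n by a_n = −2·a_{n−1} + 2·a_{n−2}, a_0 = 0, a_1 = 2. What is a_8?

−1792

With companion matrix T = [[−2, 2], [1, 0]], [a_n, a_{n−1}]ᵀ = T·[a_{n−1}, a_{n−2}]ᵀ, so [a_8, a_7]ᵀ = T⁷·[a_1, a_0]ᵀ.
T⁷ = [[−896, 656], [328, −240]], giving [a_8, a_7]ᵀ = [[−1792], [656]].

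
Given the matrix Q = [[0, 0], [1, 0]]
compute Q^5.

[[0, 0], [0, 0]]

Q is strictly triangular, hence nilpotent: Q^2 = 0, so Q^5 = 0.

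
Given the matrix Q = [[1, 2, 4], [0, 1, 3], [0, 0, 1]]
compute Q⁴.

Q = I + N where N = [[0, 2, 4], [0, 0, 3], [0, 0, 0]] is strictly upper-triangular, so N³ = 0.
(I + N)⁴ = I + 4·N + 6·N² = [[1, 8, 52], [0, 1, 12], [0, 0, 1]].

[[1, 8, 52], [0, 1, 12], [0, 0, 1]]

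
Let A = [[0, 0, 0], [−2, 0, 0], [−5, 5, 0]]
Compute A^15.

[[0, 0, 0], [0, 0, 0], [0, 0, 0]]

A is strictly triangular, hence nilpotent: A^3 = 0, so A^15 = 0.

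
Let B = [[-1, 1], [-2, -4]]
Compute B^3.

[[11, 19], [-38, -46]]

B^2 = [[-1, -5], [10, 14]]
B^3 = [[11, 19], [-38, -46]]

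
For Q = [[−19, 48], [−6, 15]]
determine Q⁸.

[[59041, −157440], [19680, −52479]]

tr Q = −4 and det Q = 3, so the characteristic polynomial is λ² − (−4)λ + (3) with roots −3 and −1.
Eigenvectors give P = [[−3, −8], [−1, −3]] with P⁻¹ = [[−3, 8], [1, −3]], and Q = P·diag(−3, −1)·P⁻¹.
Then Q⁸ = P·diag(6561, 1)·P⁻¹ = [[−19683, −8], [−6561, −3]] · [[−3, 8], [1, −3]] = [[59041, −157440], [19680, −52479]].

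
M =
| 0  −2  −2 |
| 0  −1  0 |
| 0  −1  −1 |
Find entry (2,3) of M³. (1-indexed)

M² = [[0, 4, 2], [0, 1, 0], [0, 2, 1]]
M³ = [[0, −6, −2], [0, −1, 0], [0, −3, −1]]

0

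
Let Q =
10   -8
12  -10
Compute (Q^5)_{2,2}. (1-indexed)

-160

tr Q = 0 and det Q = -4, so the characteristic polynomial is λ² − (0)λ + (-4) with roots -2 and 2.
Eigenvectors give P = [[-2, 1], [-3, 1]] with P⁻¹ = [[1, -1], [3, -2]], and Q = P·diag(-2, 2)·P⁻¹.
Then Q^5 = P·diag(-32, 32)·P⁻¹ = [[64, 32], [96, 32]] · [[1, -1], [3, -2]] = [[160, -128], [192, -160]].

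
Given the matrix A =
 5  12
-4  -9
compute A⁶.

tr A = -4 and det A = 3, so the characteristic polynomial is λ² − (-4)λ + (3) with roots -3 and -1.
Eigenvectors give P = [[3, 2], [-2, -1]] with P⁻¹ = [[-1, -2], [2, 3]], and A = P·diag(-3, -1)·P⁻¹.
Then A⁶ = P·diag(729, 1)·P⁻¹ = [[2187, 2], [-1458, -1]] · [[-1, -2], [2, 3]] = [[-2183, -4368], [1456, 2913]].

[[-2183, -4368], [1456, 2913]]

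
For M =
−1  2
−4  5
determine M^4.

[[−79, 80], [−160, 161]]

tr M = 4 and det M = 3, so the characteristic polynomial is λ² − (4)λ + (3) with roots 1 and 3.
Eigenvectors give P = [[1, −1], [1, −2]] with P⁻¹ = [[2, −1], [1, −1]], and M = P·diag(1, 3)·P⁻¹.
Then M^4 = P·diag(1, 81)·P⁻¹ = [[1, −81], [1, −162]] · [[2, −1], [1, −1]] = [[−79, 80], [−160, 161]].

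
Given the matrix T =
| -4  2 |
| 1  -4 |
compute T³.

[[-88, 100], [50, -88]]

T² = [[18, -16], [-8, 18]]
T³ = [[-88, 100], [50, -88]]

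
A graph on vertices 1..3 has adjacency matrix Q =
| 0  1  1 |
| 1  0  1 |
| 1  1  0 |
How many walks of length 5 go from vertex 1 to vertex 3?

The number of length-5 walks from vertex 1 to vertex 3 is entry (1,3) of Q^5, where Q is the adjacency matrix.
Q^2 = [[2, 1, 1], [1, 2, 1], [1, 1, 2]]
Q^3 = [[2, 3, 3], [3, 2, 3], [3, 3, 2]]
Q^4 = [[6, 5, 5], [5, 6, 5], [5, 5, 6]]
Q^5 = [[10, 11, 11], [11, 10, 11], [11, 11, 10]]

11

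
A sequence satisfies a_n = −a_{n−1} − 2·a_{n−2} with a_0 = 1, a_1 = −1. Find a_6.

7

With companion matrix M = [[−1, −2], [1, 0]], [a_n, a_{n−1}]ᵀ = M·[a_{n−1}, a_{n−2}]ᵀ, so [a_6, a_5]ᵀ = M⁵·[a_1, a_0]ᵀ.
M⁵ = [[−5, 2], [−1, −6]], giving [a_6, a_5]ᵀ = [[7], [−5]].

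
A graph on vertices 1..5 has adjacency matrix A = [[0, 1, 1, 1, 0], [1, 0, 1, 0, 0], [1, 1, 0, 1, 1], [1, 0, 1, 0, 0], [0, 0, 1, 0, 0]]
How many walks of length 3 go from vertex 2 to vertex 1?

5

The number of length-3 walks from vertex 2 to vertex 1 is entry (2,1) of A³, where A is the adjacency matrix.
A² = [[3, 1, 2, 1, 1], [1, 2, 1, 2, 1], [2, 1, 4, 1, 0], [1, 2, 1, 2, 1], [1, 1, 0, 1, 1]]
A³ = [[4, 5, 6, 5, 2], [5, 2, 6, 2, 1], [6, 6, 4, 6, 4], [5, 2, 6, 2, 1], [2, 1, 4, 1, 0]]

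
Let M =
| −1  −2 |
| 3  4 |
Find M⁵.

tr M = 3 and det M = 2, so the characteristic polynomial is λ² − (3)λ + (2) with roots 1 and 2.
Eigenvectors give P = [[1, −2], [−1, 3]] with P⁻¹ = [[3, 2], [1, 1]], and M = P·diag(1, 2)·P⁻¹.
Then M⁵ = P·diag(1, 32)·P⁻¹ = [[1, −64], [−1, 96]] · [[3, 2], [1, 1]] = [[−61, −62], [93, 94]].

[[−61, −62], [93, 94]]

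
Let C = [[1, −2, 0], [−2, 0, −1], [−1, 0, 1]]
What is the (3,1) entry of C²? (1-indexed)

−2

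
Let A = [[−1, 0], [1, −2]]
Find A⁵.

[[−1, 0], [31, −32]]

tr A = −3 and det A = 2, so the characteristic polynomial is λ² − (−3)λ + (2) with roots −2 and −1.
Eigenvectors give P = [[0, 1], [−1, 1]] with P⁻¹ = [[1, −1], [1, 0]], and A = P·diag(−2, −1)·P⁻¹.
Then A⁵ = P·diag(−32, −1)·P⁻¹ = [[0, −1], [32, −1]] · [[1, −1], [1, 0]] = [[−1, 0], [31, −32]].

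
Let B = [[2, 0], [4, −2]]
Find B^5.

tr B = 0 and det B = −4, so the characteristic polynomial is λ² − (0)λ + (−4) with roots 2 and −2.
Eigenvectors give P = [[1, 0], [1, 1]] with P⁻¹ = [[1, 0], [−1, 1]], and B = P·diag(2, −2)·P⁻¹.
Then B^5 = P·diag(32, −32)·P⁻¹ = [[32, 0], [32, −32]] · [[1, 0], [−1, 1]] = [[32, 0], [64, −32]].

[[32, 0], [64, −32]]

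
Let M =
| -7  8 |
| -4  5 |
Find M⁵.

tr M = -2 and det M = -3, so the characteristic polynomial is λ² − (-2)λ + (-3) with roots -3 and 1.
Eigenvectors give P = [[2, 1], [1, 1]] with P⁻¹ = [[1, -1], [-1, 2]], and M = P·diag(-3, 1)·P⁻¹.
Then M⁵ = P·diag(-243, 1)·P⁻¹ = [[-486, 1], [-243, 1]] · [[1, -1], [-1, 2]] = [[-487, 488], [-244, 245]].

[[-487, 488], [-244, 245]]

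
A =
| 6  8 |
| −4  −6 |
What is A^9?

[[1536, 2048], [−1024, −1536]]

tr A = 0 and det A = −4, so the characteristic polynomial is λ² − (0)λ + (−4) with roots 2 and −2.
Eigenvectors give P = [[2, −1], [−1, 1]] with P⁻¹ = [[1, 1], [1, 2]], and A = P·diag(2, −2)·P⁻¹.
Then A^9 = P·diag(512, −512)·P⁻¹ = [[1024, 512], [−512, −512]] · [[1, 1], [1, 2]] = [[1536, 2048], [−1024, −1536]].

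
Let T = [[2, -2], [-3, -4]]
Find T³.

[[8, -36], [-54, -100]]

T² = [[10, 4], [6, 22]]
T³ = [[8, -36], [-54, -100]]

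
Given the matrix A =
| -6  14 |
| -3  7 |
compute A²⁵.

A² = A (a projection; rank 1, trace 1), so A²⁵ = A.

[[-6, 14], [-3, 7]]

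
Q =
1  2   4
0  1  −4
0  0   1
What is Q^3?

Q = I + N where N = [[0, 2, 4], [0, 0, −4], [0, 0, 0]] is strictly upper-triangular, so N^3 = 0.
(I + N)^3 = I + 3·N + 3·N^2 = [[1, 6, −12], [0, 1, −12], [0, 0, 1]].

[[1, 6, −12], [0, 1, −12], [0, 0, 1]]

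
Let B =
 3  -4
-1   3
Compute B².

[[13, -24], [-6, 13]]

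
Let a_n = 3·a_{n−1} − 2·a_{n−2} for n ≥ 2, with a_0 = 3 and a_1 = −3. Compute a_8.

With companion matrix T = [[3, −2], [1, 0]], [a_n, a_{n−1}]ᵀ = T·[a_{n−1}, a_{n−2}]ᵀ, so [a_8, a_7]ᵀ = T^7·[a_1, a_0]ᵀ.
T^7 = [[255, −254], [127, −126]], giving [a_8, a_7]ᵀ = [[−1527], [−759]].

−1527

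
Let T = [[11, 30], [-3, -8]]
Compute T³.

tr T = 3 and det T = 2, so the characteristic polynomial is λ² − (3)λ + (2) with roots 2 and 1.
Eigenvectors give P = [[10, -3], [-3, 1]] with P⁻¹ = [[1, 3], [3, 10]], and T = P·diag(2, 1)·P⁻¹.
Then T³ = P·diag(8, 1)·P⁻¹ = [[80, -3], [-24, 1]] · [[1, 3], [3, 10]] = [[71, 210], [-21, -62]].

[[71, 210], [-21, -62]]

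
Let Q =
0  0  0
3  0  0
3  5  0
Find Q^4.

Q is strictly triangular, hence nilpotent: Q^3 = 0, so Q^4 = 0.

[[0, 0, 0], [0, 0, 0], [0, 0, 0]]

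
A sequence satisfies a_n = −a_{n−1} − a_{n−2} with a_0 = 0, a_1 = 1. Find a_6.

0

With companion matrix M = [[−1, −1], [1, 0]], [a_n, a_{n−1}]ᵀ = M·[a_{n−1}, a_{n−2}]ᵀ, so [a_6, a_5]ᵀ = M⁵·[a_1, a_0]ᵀ.
M⁵ = [[0, 1], [−1, −1]], giving [a_6, a_5]ᵀ = [[0], [−1]].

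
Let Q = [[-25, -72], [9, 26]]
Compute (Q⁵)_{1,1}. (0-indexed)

296

tr Q = 1 and det Q = -2, so the characteristic polynomial is λ² − (1)λ + (-2) with roots -1 and 2.
Eigenvectors give P = [[-3, -8], [1, 3]] with P⁻¹ = [[-3, -8], [1, 3]], and Q = P·diag(-1, 2)·P⁻¹.
Then Q⁵ = P·diag(-1, 32)·P⁻¹ = [[3, -256], [-1, 96]] · [[-3, -8], [1, 3]] = [[-265, -792], [99, 296]].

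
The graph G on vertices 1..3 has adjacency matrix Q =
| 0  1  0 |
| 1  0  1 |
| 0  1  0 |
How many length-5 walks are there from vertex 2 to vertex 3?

4

The number of length-5 walks from vertex 2 to vertex 3 is entry (2,3) of Q⁵, where Q is the adjacency matrix.
Q² = [[1, 0, 1], [0, 2, 0], [1, 0, 1]]
Q³ = [[0, 2, 0], [2, 0, 2], [0, 2, 0]]
Q⁴ = [[2, 0, 2], [0, 4, 0], [2, 0, 2]]
Q⁵ = [[0, 4, 0], [4, 0, 4], [0, 4, 0]]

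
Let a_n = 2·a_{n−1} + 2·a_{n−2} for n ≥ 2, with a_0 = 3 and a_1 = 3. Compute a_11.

94944

With companion matrix A = [[2, 2], [1, 0]], [a_n, a_{n−1}]ᵀ = A·[a_{n−1}, a_{n−2}]ᵀ, so [a_11, a_10]ᵀ = A^10·[a_1, a_0]ᵀ.
A^10 = [[18272, 13376], [6688, 4896]], giving [a_11, a_10]ᵀ = [[94944], [34752]].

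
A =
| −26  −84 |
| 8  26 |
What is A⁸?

[[256, 0], [0, 256]]

tr A = 0 and det A = −4, so the characteristic polynomial is λ² − (0)λ + (−4) with roots 2 and −2.
Eigenvectors give P = [[−3, 7], [1, −2]] with P⁻¹ = [[2, 7], [1, 3]], and A = P·diag(2, −2)·P⁻¹.
Then A⁸ = P·diag(256, 256)·P⁻¹ = [[−768, 1792], [256, −512]] · [[2, 7], [1, 3]] = [[256, 0], [0, 256]].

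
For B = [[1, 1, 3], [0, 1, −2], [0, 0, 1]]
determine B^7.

B = I + N where N = [[0, 1, 3], [0, 0, −2], [0, 0, 0]] is strictly upper-triangular, so N^3 = 0.
(I + N)^7 = I + 7·N + 21·N^2 = [[1, 7, −21], [0, 1, −14], [0, 0, 1]].

[[1, 7, −21], [0, 1, −14], [0, 0, 1]]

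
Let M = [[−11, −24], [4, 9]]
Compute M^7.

[[−6563, −13128], [2188, 4377]]

tr M = −2 and det M = −3, so the characteristic polynomial is λ² − (−2)λ + (−3) with roots −3 and 1.
Eigenvectors give P = [[3, −2], [−1, 1]] with P⁻¹ = [[1, 2], [1, 3]], and M = P·diag(−3, 1)·P⁻¹.
Then M^7 = P·diag(−2187, 1)·P⁻¹ = [[−6561, −2], [2187, 1]] · [[1, 2], [1, 3]] = [[−6563, −13128], [2188, 4377]].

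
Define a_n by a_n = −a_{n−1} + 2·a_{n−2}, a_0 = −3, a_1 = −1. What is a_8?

−173

With companion matrix M = [[−1, 2], [1, 0]], [a_n, a_{n−1}]ᵀ = M·[a_{n−1}, a_{n−2}]ᵀ, so [a_8, a_7]ᵀ = M⁷·[a_1, a_0]ᵀ.
M⁷ = [[−85, 86], [43, −42]], giving [a_8, a_7]ᵀ = [[−173], [83]].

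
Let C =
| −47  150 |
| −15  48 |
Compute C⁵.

tr C = 1 and det C = −6, so the characteristic polynomial is λ² − (1)λ + (−6) with roots 3 and −2.
Eigenvectors give P = [[3, 10], [1, 3]] with P⁻¹ = [[−3, 10], [1, −3]], and C = P·diag(3, −2)·P⁻¹.
Then C⁵ = P·diag(243, −32)·P⁻¹ = [[729, −320], [243, −96]] · [[−3, 10], [1, −3]] = [[−2507, 8250], [−825, 2718]].

[[−2507, 8250], [−825, 2718]]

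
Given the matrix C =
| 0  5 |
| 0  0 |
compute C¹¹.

[[0, 0], [0, 0]]

C is strictly triangular, hence nilpotent: C² = 0, so C¹¹ = 0.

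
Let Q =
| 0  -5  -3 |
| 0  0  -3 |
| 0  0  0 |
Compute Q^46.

Q is strictly triangular, hence nilpotent: Q^3 = 0, so Q^46 = 0.

[[0, 0, 0], [0, 0, 0], [0, 0, 0]]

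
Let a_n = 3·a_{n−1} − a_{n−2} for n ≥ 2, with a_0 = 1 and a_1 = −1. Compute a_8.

With companion matrix T = [[3, −1], [1, 0]], [a_n, a_{n−1}]ᵀ = T·[a_{n−1}, a_{n−2}]ᵀ, so [a_8, a_7]ᵀ = T⁷·[a_1, a_0]ᵀ.
T⁷ = [[987, −377], [377, −144]], giving [a_8, a_7]ᵀ = [[−1364], [−521]].

−1364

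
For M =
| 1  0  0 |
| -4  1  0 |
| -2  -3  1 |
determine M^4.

M = I + N where N = [[0, 0, 0], [-4, 0, 0], [-2, -3, 0]] is strictly lower-triangular, so N^3 = 0.
(I + N)^4 = I + 4·N + 6·N^2 = [[1, 0, 0], [-16, 1, 0], [64, -12, 1]].

[[1, 0, 0], [-16, 1, 0], [64, -12, 1]]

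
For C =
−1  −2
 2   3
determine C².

[[−3, −4], [4, 5]]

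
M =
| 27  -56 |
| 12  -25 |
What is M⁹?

tr M = 2 and det M = -3, so the characteristic polynomial is λ² − (2)λ + (-3) with roots -1 and 3.
Eigenvectors give P = [[2, 7], [1, 3]] with P⁻¹ = [[-3, 7], [1, -2]], and M = P·diag(-1, 3)·P⁻¹.
Then M⁹ = P·diag(-1, 19683)·P⁻¹ = [[-2, 137781], [-1, 59049]] · [[-3, 7], [1, -2]] = [[137787, -275576], [59052, -118105]].

[[137787, -275576], [59052, -118105]]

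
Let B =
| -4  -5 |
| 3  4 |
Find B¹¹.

B² = I (check: tr B = 0 and det B = -1), so B¹¹ = B since 11 is odd.

[[-4, -5], [3, 4]]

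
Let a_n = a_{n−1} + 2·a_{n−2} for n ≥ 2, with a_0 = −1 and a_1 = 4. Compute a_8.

254

With companion matrix M = [[1, 2], [1, 0]], [a_n, a_{n−1}]ᵀ = M·[a_{n−1}, a_{n−2}]ᵀ, so [a_8, a_7]ᵀ = M⁷·[a_1, a_0]ᵀ.
M⁷ = [[85, 86], [43, 42]], giving [a_8, a_7]ᵀ = [[254], [130]].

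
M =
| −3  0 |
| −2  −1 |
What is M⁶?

tr M = −4 and det M = 3, so the characteristic polynomial is λ² − (−4)λ + (3) with roots −3 and −1.
Eigenvectors give P = [[1, 0], [1, 1]] with P⁻¹ = [[1, 0], [−1, 1]], and M = P·diag(−3, −1)·P⁻¹.
Then M⁶ = P·diag(729, 1)·P⁻¹ = [[729, 0], [729, 1]] · [[1, 0], [−1, 1]] = [[729, 0], [728, 1]].

[[729, 0], [728, 1]]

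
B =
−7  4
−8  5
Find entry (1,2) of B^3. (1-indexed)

28

tr B = −2 and det B = −3, so the characteristic polynomial is λ² − (−2)λ + (−3) with roots −3 and 1.
Eigenvectors give P = [[1, −1], [1, −2]] with P⁻¹ = [[2, −1], [1, −1]], and B = P·diag(−3, 1)·P⁻¹.
Then B^3 = P·diag(−27, 1)·P⁻¹ = [[−27, −1], [−27, −2]] · [[2, −1], [1, −1]] = [[−55, 28], [−56, 29]].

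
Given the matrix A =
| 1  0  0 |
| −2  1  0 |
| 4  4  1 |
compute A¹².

[[1, 0, 0], [−24, 1, 0], [−480, 48, 1]]

A = I + N where N = [[0, 0, 0], [−2, 0, 0], [4, 4, 0]] is strictly lower-triangular, so N³ = 0.
(I + N)¹² = I + 12·N + 66·N² = [[1, 0, 0], [−24, 1, 0], [−480, 48, 1]].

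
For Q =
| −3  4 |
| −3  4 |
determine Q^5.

[[−3, 4], [−3, 4]]

Q² = Q (a projection; rank 1, trace 1), so Q^5 = Q.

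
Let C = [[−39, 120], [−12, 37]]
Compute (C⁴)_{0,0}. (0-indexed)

tr C = −2 and det C = −3, so the characteristic polynomial is λ² − (−2)λ + (−3) with roots −3 and 1.
Eigenvectors give P = [[10, 3], [3, 1]] with P⁻¹ = [[1, −3], [−3, 10]], and C = P·diag(−3, 1)·P⁻¹.
Then C⁴ = P·diag(81, 1)·P⁻¹ = [[810, 3], [243, 1]] · [[1, −3], [−3, 10]] = [[801, −2400], [240, −719]].

801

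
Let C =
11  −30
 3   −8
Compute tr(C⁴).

tr C = 3 and det C = 2, so the characteristic polynomial is λ² − (3)λ + (2) with roots 1 and 2.
Eigenvectors give P = [[−3, −10], [−1, −3]] with P⁻¹ = [[3, −10], [−1, 3]], and C = P·diag(1, 2)·P⁻¹.
Then C⁴ = P·diag(1, 16)·P⁻¹ = [[−3, −160], [−1, −48]] · [[3, −10], [−1, 3]] = [[151, −450], [45, −134]].

17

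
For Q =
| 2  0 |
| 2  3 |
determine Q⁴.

Q² = [[4, 0], [10, 9]]
Q³ = [[8, 0], [38, 27]]
Q⁴ = [[16, 0], [130, 81]]

[[16, 0], [130, 81]]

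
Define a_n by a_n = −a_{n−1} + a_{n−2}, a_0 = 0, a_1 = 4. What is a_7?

52

With companion matrix M = [[−1, 1], [1, 0]], [a_n, a_{n−1}]ᵀ = M·[a_{n−1}, a_{n−2}]ᵀ, so [a_7, a_6]ᵀ = M^6·[a_1, a_0]ᵀ.
M^6 = [[13, −8], [−8, 5]], giving [a_7, a_6]ᵀ = [[52], [−32]].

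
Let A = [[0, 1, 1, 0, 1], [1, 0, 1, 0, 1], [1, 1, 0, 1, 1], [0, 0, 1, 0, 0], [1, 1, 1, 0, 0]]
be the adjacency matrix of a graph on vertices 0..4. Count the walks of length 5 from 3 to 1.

22

The number of length-5 walks from vertex 3 to vertex 1 is entry (3,1) of A^5, where A is the adjacency matrix.
A^2 = [[3, 2, 2, 1, 2], [2, 3, 2, 1, 2], [2, 2, 4, 0, 2], [1, 1, 0, 1, 1], [2, 2, 2, 1, 3]]
A^3 = [[6, 7, 8, 2, 7], [7, 6, 8, 2, 7], [8, 8, 6, 4, 8], [2, 2, 4, 0, 2], [7, 7, 8, 2, 6]]
A^4 = [[22, 21, 22, 8, 21], [21, 22, 22, 8, 21], [22, 22, 28, 6, 22], [8, 8, 6, 4, 8], [21, 21, 22, 8, 22]]
A^5 = [[64, 65, 72, 22, 65], [65, 64, 72, 22, 65], [72, 72, 72, 28, 72], [22, 22, 28, 6, 22], [65, 65, 72, 22, 64]]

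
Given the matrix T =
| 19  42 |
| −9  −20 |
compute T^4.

[[−89, −210], [45, 106]]

tr T = −1 and det T = −2, so the characteristic polynomial is λ² − (−1)λ + (−2) with roots −2 and 1.
Eigenvectors give P = [[−2, 7], [1, −3]] with P⁻¹ = [[3, 7], [1, 2]], and T = P·diag(−2, 1)·P⁻¹.
Then T^4 = P·diag(16, 1)·P⁻¹ = [[−32, 7], [16, −3]] · [[3, 7], [1, 2]] = [[−89, −210], [45, 106]].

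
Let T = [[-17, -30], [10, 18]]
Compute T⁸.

[[-18659, -37830], [12610, 25476]]

tr T = 1 and det T = -6, so the characteristic polynomial is λ² − (1)λ + (-6) with roots -2 and 3.
Eigenvectors give P = [[2, -3], [-1, 2]] with P⁻¹ = [[2, 3], [1, 2]], and T = P·diag(-2, 3)·P⁻¹.
Then T⁸ = P·diag(256, 6561)·P⁻¹ = [[512, -19683], [-256, 13122]] · [[2, 3], [1, 2]] = [[-18659, -37830], [12610, 25476]].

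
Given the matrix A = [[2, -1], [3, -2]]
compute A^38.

A² = I (check: tr A = 0 and det A = -1), so A^38 = I since 38 is even.

[[1, 0], [0, 1]]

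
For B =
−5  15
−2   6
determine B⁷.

B² = B (a projection; rank 1, trace 1), so B⁷ = B.

[[−5, 15], [−2, 6]]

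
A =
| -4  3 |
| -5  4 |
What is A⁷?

A² = I (check: tr A = 0 and det A = -1), so A⁷ = A since 7 is odd.

[[-4, 3], [-5, 4]]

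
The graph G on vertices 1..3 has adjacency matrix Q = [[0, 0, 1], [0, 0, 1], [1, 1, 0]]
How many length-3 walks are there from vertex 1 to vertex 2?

0

The number of length-3 walks from vertex 1 to vertex 2 is entry (1,2) of Q³, where Q is the adjacency matrix.
Q² = [[1, 1, 0], [1, 1, 0], [0, 0, 2]]
Q³ = [[0, 0, 2], [0, 0, 2], [2, 2, 0]]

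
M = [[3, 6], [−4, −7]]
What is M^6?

tr M = −4 and det M = 3, so the characteristic polynomial is λ² − (−4)λ + (3) with roots −1 and −3.
Eigenvectors give P = [[−3, 1], [2, −1]] with P⁻¹ = [[−1, −1], [−2, −3]], and M = P·diag(−1, −3)·P⁻¹.
Then M^6 = P·diag(1, 729)·P⁻¹ = [[−3, 729], [2, −729]] · [[−1, −1], [−2, −3]] = [[−1455, −2184], [1456, 2185]].

[[−1455, −2184], [1456, 2185]]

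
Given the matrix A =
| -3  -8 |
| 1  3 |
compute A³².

[[1, 0], [0, 1]]

A² = I (check: tr A = 0 and det A = -1), so A³² = I since 32 is even.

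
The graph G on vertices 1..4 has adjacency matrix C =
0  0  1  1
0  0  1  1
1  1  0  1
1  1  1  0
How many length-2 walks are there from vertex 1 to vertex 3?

The number of length-2 walks from vertex 1 to vertex 3 is entry (1,3) of C², where C is the adjacency matrix.
C² = [[2, 2, 1, 1], [2, 2, 1, 1], [1, 1, 3, 2], [1, 1, 2, 3]]

1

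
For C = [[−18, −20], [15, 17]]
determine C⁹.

tr C = −1 and det C = −6, so the characteristic polynomial is λ² − (−1)λ + (−6) with roots −3 and 2.
Eigenvectors give P = [[4, −1], [−3, 1]] with P⁻¹ = [[1, 1], [3, 4]], and C = P·diag(−3, 2)·P⁻¹.
Then C⁹ = P·diag(−19683, 512)·P⁻¹ = [[−78732, −512], [59049, 512]] · [[1, 1], [3, 4]] = [[−80268, −80780], [60585, 61097]].

[[−80268, −80780], [60585, 61097]]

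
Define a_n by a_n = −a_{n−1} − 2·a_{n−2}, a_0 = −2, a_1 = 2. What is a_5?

10

With companion matrix M = [[−1, −2], [1, 0]], [a_n, a_{n−1}]ᵀ = M·[a_{n−1}, a_{n−2}]ᵀ, so [a_5, a_4]ᵀ = M⁴·[a_1, a_0]ᵀ.
M⁴ = [[−1, −6], [3, 2]], giving [a_5, a_4]ᵀ = [[10], [2]].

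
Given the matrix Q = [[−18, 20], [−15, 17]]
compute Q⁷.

[[−9132, 9260], [−6945, 7073]]

tr Q = −1 and det Q = −6, so the characteristic polynomial is λ² − (−1)λ + (−6) with roots −3 and 2.
Eigenvectors give P = [[4, 1], [3, 1]] with P⁻¹ = [[1, −1], [−3, 4]], and Q = P·diag(−3, 2)·P⁻¹.
Then Q⁷ = P·diag(−2187, 128)·P⁻¹ = [[−8748, 128], [−6561, 128]] · [[1, −1], [−3, 4]] = [[−9132, 9260], [−6945, 7073]].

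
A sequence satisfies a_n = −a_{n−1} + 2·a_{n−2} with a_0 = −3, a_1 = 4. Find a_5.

74

With companion matrix C = [[−1, 2], [1, 0]], [a_n, a_{n−1}]ᵀ = C·[a_{n−1}, a_{n−2}]ᵀ, so [a_5, a_4]ᵀ = C⁴·[a_1, a_0]ᵀ.
C⁴ = [[11, −10], [−5, 6]], giving [a_5, a_4]ᵀ = [[74], [−38]].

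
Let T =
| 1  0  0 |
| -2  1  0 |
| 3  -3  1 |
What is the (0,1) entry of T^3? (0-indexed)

0

T = I + N where N = [[0, 0, 0], [-2, 0, 0], [3, -3, 0]] is strictly lower-triangular, so N^3 = 0.
(I + N)^3 = I + 3·N + 3·N^2 = [[1, 0, 0], [-6, 1, 0], [27, -9, 1]].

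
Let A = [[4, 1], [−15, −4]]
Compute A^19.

[[4, 1], [−15, −4]]

A² = I (check: tr A = 0 and det A = −1), so A^19 = A since 19 is odd.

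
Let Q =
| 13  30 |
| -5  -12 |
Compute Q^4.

tr Q = 1 and det Q = -6, so the characteristic polynomial is λ² − (1)λ + (-6) with roots 3 and -2.
Eigenvectors give P = [[-3, -2], [1, 1]] with P⁻¹ = [[-1, -2], [1, 3]], and Q = P·diag(3, -2)·P⁻¹.
Then Q^4 = P·diag(81, 16)·P⁻¹ = [[-243, -32], [81, 16]] · [[-1, -2], [1, 3]] = [[211, 390], [-65, -114]].

[[211, 390], [-65, -114]]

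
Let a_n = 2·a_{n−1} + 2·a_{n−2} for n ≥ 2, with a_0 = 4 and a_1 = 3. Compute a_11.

With companion matrix A = [[2, 2], [1, 0]], [a_n, a_{n−1}]ᵀ = A·[a_{n−1}, a_{n−2}]ᵀ, so [a_11, a_10]ᵀ = A^10·[a_1, a_0]ᵀ.
A^10 = [[18272, 13376], [6688, 4896]], giving [a_11, a_10]ᵀ = [[108320], [39648]].

108320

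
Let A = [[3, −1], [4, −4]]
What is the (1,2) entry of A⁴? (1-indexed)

A² = [[5, 1], [−4, 12]]
A³ = [[19, −9], [36, −44]]
A⁴ = [[21, 17], [−68, 140]]

17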